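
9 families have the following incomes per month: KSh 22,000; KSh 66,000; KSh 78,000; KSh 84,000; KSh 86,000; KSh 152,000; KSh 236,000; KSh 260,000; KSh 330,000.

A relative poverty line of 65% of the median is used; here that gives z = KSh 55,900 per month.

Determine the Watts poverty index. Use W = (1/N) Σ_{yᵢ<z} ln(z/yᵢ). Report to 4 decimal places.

Below z: KSh 22,000 (q = 1 of N = 9).
Log shortfalls: ln(55900/22000) = 0.9325.
W = 0.932522 / 9 = 0.1036.

0.1036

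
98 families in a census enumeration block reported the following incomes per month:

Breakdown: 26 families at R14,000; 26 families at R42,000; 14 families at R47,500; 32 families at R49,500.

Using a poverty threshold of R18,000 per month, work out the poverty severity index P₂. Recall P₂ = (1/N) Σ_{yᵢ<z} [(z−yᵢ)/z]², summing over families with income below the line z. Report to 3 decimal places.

Poor units: 26×R14,000 (q = 26 of N = 98).
Gap ratios (z−y)/z: (18000−14000)/18000 = 0.2222 (×26).
Squared: 0.0494 (×26).
Sum = 1.283951; P₂ = 1.283951 / 98 = 0.013.

0.013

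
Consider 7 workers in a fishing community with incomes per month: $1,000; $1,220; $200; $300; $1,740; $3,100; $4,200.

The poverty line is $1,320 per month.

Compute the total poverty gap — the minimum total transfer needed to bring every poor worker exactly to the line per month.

Poor units: $200, $300, $1,000, $1,220 (q = 4 of N = 7).
Individual gaps: 1320−200 = 1120; 1320−300 = 1020; 1320−1000 = 320; 1320−1220 = 100.
Aggregate gap = $2,560.

$2,560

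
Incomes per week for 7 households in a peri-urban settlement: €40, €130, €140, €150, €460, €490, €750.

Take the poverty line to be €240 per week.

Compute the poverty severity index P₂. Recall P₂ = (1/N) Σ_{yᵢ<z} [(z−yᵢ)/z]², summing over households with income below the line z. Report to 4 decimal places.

0.1741

Incomes under z: €40, €130, €140, €150 (q = 4 of N = 7).
Shortfall ratios: (240−40)/240 = 0.8333; (240−130)/240 = 0.4583; (240−140)/240 = 0.4167; (240−150)/240 = 0.3750.
Squared: 0.6944; 0.2101; 0.1736; 0.1406.
Sum = 1.218750; P₂ = 1.218750 / 7 = 0.1741.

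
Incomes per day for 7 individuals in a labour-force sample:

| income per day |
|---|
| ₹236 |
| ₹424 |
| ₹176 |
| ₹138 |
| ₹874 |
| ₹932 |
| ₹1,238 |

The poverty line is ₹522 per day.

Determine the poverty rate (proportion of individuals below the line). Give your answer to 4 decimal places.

0.5714

4 of the 7 individuals have income below ₹522.
H = 4/7 = 0.5714.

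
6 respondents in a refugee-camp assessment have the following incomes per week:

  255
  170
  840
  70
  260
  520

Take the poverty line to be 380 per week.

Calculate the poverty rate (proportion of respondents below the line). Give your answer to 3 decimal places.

4 of the 6 respondents have income below 380.
H = 4/6 = 0.667.

0.667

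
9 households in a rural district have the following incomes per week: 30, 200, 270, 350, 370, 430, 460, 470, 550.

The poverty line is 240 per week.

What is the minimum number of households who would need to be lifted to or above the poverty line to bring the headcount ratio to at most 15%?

Currently q = 2 of N = 9 are below the line (H = 0.222).
A headcount ratio of at most 15% allows at most ⌊0.15 × 9⌋ = 1 poor households.
So at least 2 − 1 = 1 must be lifted.

1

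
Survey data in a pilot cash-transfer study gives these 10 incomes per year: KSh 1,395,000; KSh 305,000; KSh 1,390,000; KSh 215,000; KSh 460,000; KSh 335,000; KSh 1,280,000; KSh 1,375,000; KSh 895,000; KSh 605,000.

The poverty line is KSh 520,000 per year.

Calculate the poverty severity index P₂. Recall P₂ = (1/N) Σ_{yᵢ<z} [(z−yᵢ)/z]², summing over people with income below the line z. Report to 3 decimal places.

Incomes under z: KSh 215,000, KSh 305,000, KSh 335,000, KSh 460,000 (q = 4 of N = 10).
Gap ratios (z−y)/z: (520000−215000)/520000 = 0.5865; (520000−305000)/520000 = 0.4135; (520000−335000)/520000 = 0.3558; (520000−460000)/520000 = 0.1154.
Squared: 0.3440; 0.1710; 0.1266; 0.0133.
Sum = 0.654863; P₂ = 0.654863 / 10 = 0.065.

0.065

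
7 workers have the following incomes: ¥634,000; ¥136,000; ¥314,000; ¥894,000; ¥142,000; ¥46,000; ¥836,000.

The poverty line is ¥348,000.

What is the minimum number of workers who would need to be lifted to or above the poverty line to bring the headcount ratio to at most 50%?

1

Currently q = 4 of N = 7 are below the line (H = 0.571).
A headcount ratio of at most 50% allows at most ⌊0.50 × 7⌋ = 3 poor workers.
So at least 4 − 3 = 1 must be lifted.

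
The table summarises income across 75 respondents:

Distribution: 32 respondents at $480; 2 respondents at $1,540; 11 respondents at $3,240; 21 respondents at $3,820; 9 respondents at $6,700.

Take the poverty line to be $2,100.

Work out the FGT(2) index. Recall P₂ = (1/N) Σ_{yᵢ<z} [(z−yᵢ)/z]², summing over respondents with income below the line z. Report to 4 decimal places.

Incomes under z: 32×$480, 2×$1,540 (q = 34 of N = 75).
Normalized shortfalls: (2100−480)/2100 = 0.7714 (×32); (2100−1540)/2100 = 0.2667 (×2).
Squared: 0.5951 (×32); 0.0711 (×2).
Sum = 19.185488; P₂ = 19.185488 / 75 = 0.2558.

0.2558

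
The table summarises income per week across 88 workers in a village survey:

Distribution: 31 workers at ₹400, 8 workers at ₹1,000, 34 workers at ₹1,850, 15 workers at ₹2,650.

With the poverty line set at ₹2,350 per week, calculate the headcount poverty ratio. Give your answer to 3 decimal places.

0.830

73 of the 88 workers have income below ₹2,350.
H = 73/88 = 0.830.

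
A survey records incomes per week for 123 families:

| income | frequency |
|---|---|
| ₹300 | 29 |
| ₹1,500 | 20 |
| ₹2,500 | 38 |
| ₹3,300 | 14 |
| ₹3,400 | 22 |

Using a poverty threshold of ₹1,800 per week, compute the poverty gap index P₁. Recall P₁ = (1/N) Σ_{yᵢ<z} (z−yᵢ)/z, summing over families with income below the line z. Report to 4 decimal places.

0.2236

Below the line: 29×₹300, 20×₹1,500 (q = 49 of N = 123).
Shortfall ratios: (1800−300)/1800 = 0.8333 (×29); (1800−1500)/1800 = 0.1667 (×20).
Sum of shortfalls = 27.500000; P₁ averages over all N: 27.500000 / 123 = 0.2236.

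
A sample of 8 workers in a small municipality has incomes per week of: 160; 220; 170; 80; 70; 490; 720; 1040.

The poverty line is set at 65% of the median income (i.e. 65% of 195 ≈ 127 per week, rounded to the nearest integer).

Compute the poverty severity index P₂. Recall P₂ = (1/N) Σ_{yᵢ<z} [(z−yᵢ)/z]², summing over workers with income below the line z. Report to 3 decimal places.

0.042

Poor units: 70, 80 (q = 2 of N = 8).
Gap ratios (z−y)/z: (127−70)/127 = 0.4488; (127−80)/127 = 0.3701.
Squared: 0.2014; 0.1370.
Sum = 0.338397; P₂ = 0.338397 / 8 = 0.042.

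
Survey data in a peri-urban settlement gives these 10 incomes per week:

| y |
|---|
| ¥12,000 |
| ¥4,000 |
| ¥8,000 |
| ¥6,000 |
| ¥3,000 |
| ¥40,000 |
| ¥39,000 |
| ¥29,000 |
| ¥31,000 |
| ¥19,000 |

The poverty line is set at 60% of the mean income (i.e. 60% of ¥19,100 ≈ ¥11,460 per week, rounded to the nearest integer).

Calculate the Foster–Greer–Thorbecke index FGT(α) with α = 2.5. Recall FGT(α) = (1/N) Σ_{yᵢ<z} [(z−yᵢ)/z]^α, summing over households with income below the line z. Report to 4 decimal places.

0.1017

Below z: ¥3,000, ¥4,000, ¥6,000, ¥8,000 (q = 4 of N = 10).
Shortfall ratios: (11460−3000)/11460 = 0.7382; (11460−4000)/11460 = 0.6510; (11460−6000)/11460 = 0.4764; (11460−8000)/11460 = 0.3019.
Raised to α = 2.5: 0.46824; 0.34189; 0.15668; 0.05009.
Sum = 1.016895; FGT(2.5) = 1.016895 / 10 = 0.1017.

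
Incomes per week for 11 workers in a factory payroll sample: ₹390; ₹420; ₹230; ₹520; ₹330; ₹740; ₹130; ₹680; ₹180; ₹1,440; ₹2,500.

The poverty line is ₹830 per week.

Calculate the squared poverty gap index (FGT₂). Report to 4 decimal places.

0.2654

Incomes under z: ₹130, ₹180, ₹230, ₹330, ₹390, ₹420, ₹520, ₹680, ₹740 (q = 9 of N = 11).
Gap ratios (z−y)/z: (830−130)/830 = 0.8434; (830−180)/830 = 0.7831; (830−230)/830 = 0.7229; (830−330)/830 = 0.6024; (830−390)/830 = 0.5301; (830−420)/830 = 0.4940; (830−520)/830 = 0.3735; (830−680)/830 = 0.1807; (830−740)/830 = 0.1084.
Squared: 0.7113; 0.6133; 0.5226; 0.3629; 0.2810; 0.2440; 0.1395; 0.0327; 0.0118.
Sum = 2.919001; P₂ = 2.919001 / 11 = 0.2654.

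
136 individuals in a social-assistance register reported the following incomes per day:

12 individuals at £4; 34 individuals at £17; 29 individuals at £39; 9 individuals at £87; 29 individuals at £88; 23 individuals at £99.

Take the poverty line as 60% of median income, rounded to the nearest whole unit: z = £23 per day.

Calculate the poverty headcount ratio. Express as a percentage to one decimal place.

33.8%

46 of the 136 individuals have income below £23.
H = 46/136 = 33.8%.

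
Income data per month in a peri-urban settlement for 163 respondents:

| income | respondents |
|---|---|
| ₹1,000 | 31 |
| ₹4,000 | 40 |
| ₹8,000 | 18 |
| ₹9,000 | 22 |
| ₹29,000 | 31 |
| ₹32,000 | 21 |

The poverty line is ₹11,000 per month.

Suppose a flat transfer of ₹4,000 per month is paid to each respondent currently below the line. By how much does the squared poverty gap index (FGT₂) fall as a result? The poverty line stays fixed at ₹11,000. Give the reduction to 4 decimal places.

Before: below the line — 31×₹1,000, 40×₹4,000, 18×₹8,000, 22×₹9,000; squared poverty gap index (FGT₂) = 0.269229.
After the ₹4,000 transfer: below the line — 31×₹5,000, 40×₹8,000; squared poverty gap index (FGT₂) = 0.074836.
Reduction = 0.269229 − 0.074836 = 0.1944.

0.1944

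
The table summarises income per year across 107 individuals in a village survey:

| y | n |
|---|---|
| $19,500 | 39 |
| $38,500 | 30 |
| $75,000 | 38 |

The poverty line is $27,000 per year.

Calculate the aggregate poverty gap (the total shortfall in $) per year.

Below the line: 39×$19,500 (q = 39 of N = 107).
Individual gaps: 39×(27000−19500) = 292500.
Aggregate gap = $292,500.

$292,500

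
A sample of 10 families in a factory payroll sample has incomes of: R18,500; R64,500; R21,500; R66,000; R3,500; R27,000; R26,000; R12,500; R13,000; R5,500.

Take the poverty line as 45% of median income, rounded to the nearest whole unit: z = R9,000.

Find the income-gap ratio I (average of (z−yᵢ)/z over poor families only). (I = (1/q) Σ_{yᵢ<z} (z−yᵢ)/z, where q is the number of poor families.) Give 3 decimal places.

Below z: R3,500, R5,500 (q = 2 of N = 10).
Relative gaps: 0.6111, 0.3889; sum = 1.000000.
I averages over the q = 2 poor units only: 1.000000 / 2 = 0.500.

0.500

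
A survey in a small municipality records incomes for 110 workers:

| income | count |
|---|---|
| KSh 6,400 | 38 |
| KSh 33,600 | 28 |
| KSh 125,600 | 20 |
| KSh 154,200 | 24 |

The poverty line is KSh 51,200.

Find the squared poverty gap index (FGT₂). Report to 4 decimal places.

Below the line: 38×KSh 6,400, 28×KSh 33,600 (q = 66 of N = 110).
Normalized shortfalls: (51200−6400)/51200 = 0.8750 (×38); (51200−33600)/51200 = 0.3438 (×28).
Squared: 0.7656 (×38); 0.1182 (×28).
Sum = 32.402344; P₂ = 32.402344 / 110 = 0.2946.

0.2946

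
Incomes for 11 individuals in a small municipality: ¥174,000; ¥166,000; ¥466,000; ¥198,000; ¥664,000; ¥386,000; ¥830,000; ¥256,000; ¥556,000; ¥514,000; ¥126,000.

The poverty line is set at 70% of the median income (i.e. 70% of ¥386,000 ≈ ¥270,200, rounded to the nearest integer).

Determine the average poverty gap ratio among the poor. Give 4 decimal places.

Below the line: ¥126,000, ¥166,000, ¥174,000, ¥198,000, ¥256,000 (q = 5 of N = 11).
Shortfall ratios (z−y)/z: 0.5337, 0.3856, 0.3560, 0.2672, 0.0526; sum = 1.595115.
I averages over the q = 5 poor units only: 1.595115 / 5 = 0.3190.

0.3190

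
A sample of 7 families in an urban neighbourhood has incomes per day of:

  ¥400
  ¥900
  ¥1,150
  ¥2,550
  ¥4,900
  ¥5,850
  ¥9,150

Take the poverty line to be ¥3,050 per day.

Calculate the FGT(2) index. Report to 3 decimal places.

0.238

Below z: ¥400, ¥900, ¥1,150, ¥2,550 (q = 4 of N = 7).
Relative gaps: (3050−400)/3050 = 0.8689; (3050−900)/3050 = 0.7049; (3050−1150)/3050 = 0.6230; (3050−2550)/3050 = 0.1639.
Squared: 0.7549; 0.4969; 0.3881; 0.0269.
Sum = 1.666756; P₂ = 1.666756 / 7 = 0.238.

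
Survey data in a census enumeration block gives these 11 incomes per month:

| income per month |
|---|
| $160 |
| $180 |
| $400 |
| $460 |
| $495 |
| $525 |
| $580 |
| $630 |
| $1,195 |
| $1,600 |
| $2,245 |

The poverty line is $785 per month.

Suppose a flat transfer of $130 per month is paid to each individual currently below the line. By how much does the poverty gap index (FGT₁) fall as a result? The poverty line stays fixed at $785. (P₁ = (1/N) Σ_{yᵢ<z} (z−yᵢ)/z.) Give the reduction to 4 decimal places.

Before: below the line — $160, $180, $400, $460, $495, $525, $580, $630; poverty gap index (FGT₁) = 0.330052.
After the $130 transfer: below the line — $290, $310, $530, $590, $625, $655, $710, $760; poverty gap index (FGT₁) = 0.209612.
Reduction = 0.330052 − 0.209612 = 0.1204.

0.1204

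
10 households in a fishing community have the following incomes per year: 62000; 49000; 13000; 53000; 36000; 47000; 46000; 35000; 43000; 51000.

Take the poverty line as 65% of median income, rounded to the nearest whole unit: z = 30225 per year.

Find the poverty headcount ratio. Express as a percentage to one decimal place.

1 of the 10 households have income below 30225.
H = 1/10 = 10.0%.

10.0%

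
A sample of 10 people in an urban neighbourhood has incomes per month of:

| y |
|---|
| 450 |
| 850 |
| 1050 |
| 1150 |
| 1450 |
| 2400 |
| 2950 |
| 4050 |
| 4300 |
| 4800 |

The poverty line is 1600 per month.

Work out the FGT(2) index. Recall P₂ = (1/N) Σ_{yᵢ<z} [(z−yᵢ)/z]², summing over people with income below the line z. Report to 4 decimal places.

Below z: 450, 850, 1050, 1150, 1450 (q = 5 of N = 10).
Shortfall ratios: (1600−450)/1600 = 0.7188; (1600−850)/1600 = 0.4688; (1600−1050)/1600 = 0.3438; (1600−1150)/1600 = 0.2812; (1600−1450)/1600 = 0.0938.
Squared: 0.5166; 0.2197; 0.1182; 0.0791; 0.0088.
Sum = 0.942383; P₂ = 0.942383 / 10 = 0.0942.

0.0942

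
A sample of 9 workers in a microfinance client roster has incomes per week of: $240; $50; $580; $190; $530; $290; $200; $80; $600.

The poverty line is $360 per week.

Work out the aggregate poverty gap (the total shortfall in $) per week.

$1,110

Below z: $50, $80, $190, $200, $240, $290 (q = 6 of N = 9).
Individual gaps: 360−50 = 310; 360−80 = 280; 360−190 = 170; 360−200 = 160; 360−240 = 120; 360−290 = 70.
Aggregate gap = $1,110.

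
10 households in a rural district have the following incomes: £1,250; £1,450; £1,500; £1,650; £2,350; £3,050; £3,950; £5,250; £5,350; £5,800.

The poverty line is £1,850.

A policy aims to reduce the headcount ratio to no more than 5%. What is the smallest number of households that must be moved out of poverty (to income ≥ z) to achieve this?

Currently q = 4 of N = 10 are below the line (H = 0.400).
A headcount ratio of at most 5% allows at most ⌊0.05 × 10⌋ = 0 poor households.
So at least 4 − 0 = 4 must be lifted.

4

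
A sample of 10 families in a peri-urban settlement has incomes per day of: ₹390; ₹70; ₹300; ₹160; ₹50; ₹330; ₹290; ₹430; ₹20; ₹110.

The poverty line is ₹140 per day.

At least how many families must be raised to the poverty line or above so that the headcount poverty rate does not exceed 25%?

2

Currently q = 4 of N = 10 are below the line (H = 0.400).
A headcount ratio of at most 25% allows at most ⌊0.25 × 10⌋ = 2 poor families.
So at least 4 − 2 = 2 must be lifted.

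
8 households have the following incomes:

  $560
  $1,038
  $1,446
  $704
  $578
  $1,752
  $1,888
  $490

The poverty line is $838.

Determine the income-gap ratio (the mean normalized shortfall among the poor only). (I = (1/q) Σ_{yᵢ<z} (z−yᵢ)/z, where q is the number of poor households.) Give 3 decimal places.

0.304

Incomes under z: $490, $560, $578, $704 (q = 4 of N = 8).
Shortfall ratios (z−y)/z: 0.4153, 0.3317, 0.3103, 0.1599; sum = 1.217184.
I averages over the q = 4 poor units only: 1.217184 / 4 = 0.304.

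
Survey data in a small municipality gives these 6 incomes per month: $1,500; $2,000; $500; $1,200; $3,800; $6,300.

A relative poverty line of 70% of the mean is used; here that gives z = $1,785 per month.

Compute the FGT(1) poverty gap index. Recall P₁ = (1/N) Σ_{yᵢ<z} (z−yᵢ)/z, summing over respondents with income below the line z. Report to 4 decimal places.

Poor units: $500, $1,200, $1,500 (q = 3 of N = 6).
Relative gaps: (1785−500)/1785 = 0.7199; (1785−1200)/1785 = 0.3277; (1785−1500)/1785 = 0.1597.
Σ = 1.207283. Dividing by the full population N = 6 gives P₁ = 0.2012.

0.2012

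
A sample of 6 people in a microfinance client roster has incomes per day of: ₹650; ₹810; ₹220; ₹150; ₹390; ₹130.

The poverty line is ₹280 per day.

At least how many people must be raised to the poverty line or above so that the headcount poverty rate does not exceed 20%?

Currently q = 3 of N = 6 are below the line (H = 0.500).
A headcount ratio of at most 20% allows at most ⌊0.20 × 6⌋ = 1 poor people.
So at least 3 − 1 = 2 must be lifted.

2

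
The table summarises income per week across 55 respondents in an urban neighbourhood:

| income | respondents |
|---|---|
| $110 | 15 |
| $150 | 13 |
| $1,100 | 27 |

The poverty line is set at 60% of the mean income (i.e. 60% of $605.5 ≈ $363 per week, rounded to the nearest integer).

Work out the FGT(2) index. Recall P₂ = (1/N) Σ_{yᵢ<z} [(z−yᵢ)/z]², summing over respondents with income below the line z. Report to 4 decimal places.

Below z: 15×$110, 13×$150 (q = 28 of N = 55).
Relative gaps: (363−110)/363 = 0.6970 (×15); (363−150)/363 = 0.5868 (×13).
Squared: 0.4858 (×15); 0.3443 (×13).
Sum = 11.762493; P₂ = 11.762493 / 55 = 0.2139.

0.2139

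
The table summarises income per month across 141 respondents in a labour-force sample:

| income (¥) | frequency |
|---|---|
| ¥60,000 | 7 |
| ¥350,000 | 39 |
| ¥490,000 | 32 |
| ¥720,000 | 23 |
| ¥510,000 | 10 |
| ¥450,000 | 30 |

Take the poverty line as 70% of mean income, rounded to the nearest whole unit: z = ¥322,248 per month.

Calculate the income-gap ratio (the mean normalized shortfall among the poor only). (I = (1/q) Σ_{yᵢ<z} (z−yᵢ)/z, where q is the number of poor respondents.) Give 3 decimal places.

0.814

Below the line: 7×¥60,000 (q = 7 of N = 141).
Relative gaps: 0.8138 (×7); sum = 5.696656.
The income-gap ratio divides by q (the poor only): 5.696656 / 7 = 0.814.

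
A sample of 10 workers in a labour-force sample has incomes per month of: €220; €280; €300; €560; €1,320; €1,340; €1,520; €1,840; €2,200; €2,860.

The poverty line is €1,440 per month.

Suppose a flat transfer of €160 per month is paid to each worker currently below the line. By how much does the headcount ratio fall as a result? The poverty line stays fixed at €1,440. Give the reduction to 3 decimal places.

0.200

Before: below the line — €220, €280, €300, €560, €1,320, €1,340; headcount ratio = 0.60000.
After the €160 transfer: below the line — €380, €440, €460, €720; headcount ratio = 0.40000.
Reduction = 0.60000 − 0.40000 = 0.200.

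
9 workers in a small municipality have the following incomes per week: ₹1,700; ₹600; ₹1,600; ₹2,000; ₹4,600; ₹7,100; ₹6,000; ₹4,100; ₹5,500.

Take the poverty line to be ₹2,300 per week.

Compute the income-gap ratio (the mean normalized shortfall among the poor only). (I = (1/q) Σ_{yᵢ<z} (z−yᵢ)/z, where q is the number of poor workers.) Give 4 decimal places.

0.3587

Below the line: ₹600, ₹1,600, ₹1,700, ₹2,000 (q = 4 of N = 9).
Relative gaps: 0.7391, 0.3043, 0.2609, 0.1304; sum = 1.434783.
The income-gap ratio divides by q (the poor only): 1.434783 / 4 = 0.3587.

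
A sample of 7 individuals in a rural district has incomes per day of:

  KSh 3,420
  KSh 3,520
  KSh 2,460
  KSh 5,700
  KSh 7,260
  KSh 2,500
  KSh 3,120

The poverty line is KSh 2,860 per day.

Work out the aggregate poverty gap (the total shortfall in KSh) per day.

KSh 760

Below z: KSh 2,460, KSh 2,500 (q = 2 of N = 7).
Individual gaps: 2860−2460 = 400; 2860−2500 = 360.
Aggregate gap = KSh 760.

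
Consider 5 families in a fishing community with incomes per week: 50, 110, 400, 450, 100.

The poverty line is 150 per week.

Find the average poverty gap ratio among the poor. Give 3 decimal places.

0.422

Incomes under z: 50, 100, 110 (q = 3 of N = 5).
Shortfall ratios (z−y)/z: 0.6667, 0.3333, 0.2667; sum = 1.266667.
The income-gap ratio divides by q (the poor only): 1.266667 / 3 = 0.422.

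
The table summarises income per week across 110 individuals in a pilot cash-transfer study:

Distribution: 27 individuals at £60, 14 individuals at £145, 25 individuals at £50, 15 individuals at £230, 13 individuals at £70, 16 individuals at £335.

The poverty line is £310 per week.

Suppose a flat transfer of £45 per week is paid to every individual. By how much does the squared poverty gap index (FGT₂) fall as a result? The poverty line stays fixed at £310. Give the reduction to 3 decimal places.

0.151

Before: below the line — 25×£50, 27×£60, 13×£70, 14×£145, 15×£230; squared poverty gap index (FGT₂) = 0.43548.
After the £45 transfer: below the line — 25×£95, 27×£105, 13×£115, 14×£190, 15×£275; squared poverty gap index (FGT₂) = 0.28423.
Reduction = 0.43548 − 0.28423 = 0.151.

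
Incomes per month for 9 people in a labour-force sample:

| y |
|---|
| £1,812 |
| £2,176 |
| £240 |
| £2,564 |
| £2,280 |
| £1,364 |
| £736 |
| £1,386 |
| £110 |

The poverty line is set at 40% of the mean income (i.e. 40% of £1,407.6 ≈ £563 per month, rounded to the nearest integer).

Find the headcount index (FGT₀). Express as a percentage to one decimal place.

22.2%

2 of the 9 people have income below £563.
H = 2/9 = 22.2%.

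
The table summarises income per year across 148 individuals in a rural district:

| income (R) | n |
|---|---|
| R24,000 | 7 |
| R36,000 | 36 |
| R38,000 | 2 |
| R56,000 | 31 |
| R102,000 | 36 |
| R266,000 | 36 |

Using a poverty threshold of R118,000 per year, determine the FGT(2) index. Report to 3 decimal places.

0.216

Poor units: 7×R24,000, 36×R36,000, 2×R38,000, 31×R56,000, 36×R102,000 (q = 112 of N = 148).
Relative gaps: (118000−24000)/118000 = 0.7966 (×7); (118000−36000)/118000 = 0.6949 (×36); (118000−38000)/118000 = 0.6780 (×2); (118000−56000)/118000 = 0.5254 (×31); (118000−102000)/118000 = 0.1356 (×36).
Squared: 0.6346 (×7); 0.4829 (×36); 0.4596 (×2); 0.2761 (×31); 0.0184 (×36).
Sum = 31.966102; P₂ = 31.966102 / 148 = 0.216.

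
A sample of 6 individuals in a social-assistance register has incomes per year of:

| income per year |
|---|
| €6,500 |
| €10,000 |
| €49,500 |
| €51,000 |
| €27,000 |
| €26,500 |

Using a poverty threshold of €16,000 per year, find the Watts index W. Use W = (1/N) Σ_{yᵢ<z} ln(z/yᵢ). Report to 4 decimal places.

0.2285

Below the line: €6,500, €10,000 (q = 2 of N = 6).
Log shortfalls: ln(16000/6500) = 0.9008; ln(16000/10000) = 0.4700.
W = 1.370790 / 6 = 0.2285.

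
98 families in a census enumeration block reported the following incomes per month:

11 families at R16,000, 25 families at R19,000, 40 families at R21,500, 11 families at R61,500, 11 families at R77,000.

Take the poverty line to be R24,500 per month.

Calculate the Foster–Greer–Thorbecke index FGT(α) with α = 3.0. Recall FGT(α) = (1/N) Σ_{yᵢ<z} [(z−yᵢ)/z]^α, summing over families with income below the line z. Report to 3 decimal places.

0.008

Poor units: 11×R16,000, 25×R19,000, 40×R21,500 (q = 76 of N = 98).
Shortfall ratios: (24500−16000)/24500 = 0.3469 (×11); (24500−19000)/24500 = 0.2245 (×25); (24500−21500)/24500 = 0.1224 (×40).
Raised to α = 3.0: 0.04176 (×11); 0.01131 (×25); 0.00184 (×40).
Sum = 0.815630; FGT(3.0) = 0.815630 / 98 = 0.008.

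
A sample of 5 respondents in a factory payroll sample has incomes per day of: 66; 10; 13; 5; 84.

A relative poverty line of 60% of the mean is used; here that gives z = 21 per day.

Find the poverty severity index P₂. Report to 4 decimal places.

Incomes under z: 5, 10, 13 (q = 3 of N = 5).
Relative gaps: (21−5)/21 = 0.7619; (21−10)/21 = 0.5238; (21−13)/21 = 0.3810.
Squared: 0.5805; 0.2744; 0.1451.
Sum = 1.000000; P₂ = 1.000000 / 5 = 0.2000.

0.2000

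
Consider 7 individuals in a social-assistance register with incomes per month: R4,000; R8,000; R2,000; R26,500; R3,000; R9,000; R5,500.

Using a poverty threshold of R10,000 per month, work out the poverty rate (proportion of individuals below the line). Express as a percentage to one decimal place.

85.7%

6 of the 7 individuals have income below R10,000.
H = 6/7 = 85.7%.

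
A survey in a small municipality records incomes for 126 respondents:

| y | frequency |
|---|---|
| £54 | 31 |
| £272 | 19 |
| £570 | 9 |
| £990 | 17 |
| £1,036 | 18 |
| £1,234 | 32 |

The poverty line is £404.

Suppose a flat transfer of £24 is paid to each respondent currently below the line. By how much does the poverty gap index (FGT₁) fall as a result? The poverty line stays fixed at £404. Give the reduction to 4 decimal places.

Before: below the line — 31×£54, 19×£272; poverty gap index (FGT₁) = 0.262416.
After the £24 transfer: below the line — 31×£78, 19×£296; poverty gap index (FGT₁) = 0.238842.
Reduction = 0.262416 − 0.238842 = 0.0236.

0.0236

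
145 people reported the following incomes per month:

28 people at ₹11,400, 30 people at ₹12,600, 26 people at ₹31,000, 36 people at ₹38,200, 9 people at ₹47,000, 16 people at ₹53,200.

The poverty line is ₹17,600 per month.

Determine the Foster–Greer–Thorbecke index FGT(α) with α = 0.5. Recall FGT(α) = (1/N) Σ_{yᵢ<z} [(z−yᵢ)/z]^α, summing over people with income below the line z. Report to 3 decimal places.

Incomes under z: 28×₹11,400, 30×₹12,600 (q = 58 of N = 145).
Shortfall ratios: (17600−11400)/17600 = 0.3523 (×28); (17600−12600)/17600 = 0.2841 (×30).
Raised to α = 0.5: 0.59353 (×28); 0.53300 (×30).
Sum = 32.608773; FGT(0.5) = 32.608773 / 145 = 0.225.

0.225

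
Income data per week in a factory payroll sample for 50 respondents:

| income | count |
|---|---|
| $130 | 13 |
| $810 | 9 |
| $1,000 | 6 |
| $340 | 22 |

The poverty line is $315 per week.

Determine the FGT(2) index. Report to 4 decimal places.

Below z: 13×$130 (q = 13 of N = 50).
Shortfall ratios: (315−130)/315 = 0.5873 (×13).
Squared: 0.3449 (×13).
Sum = 4.484001; P₂ = 4.484001 / 50 = 0.0897.

0.0897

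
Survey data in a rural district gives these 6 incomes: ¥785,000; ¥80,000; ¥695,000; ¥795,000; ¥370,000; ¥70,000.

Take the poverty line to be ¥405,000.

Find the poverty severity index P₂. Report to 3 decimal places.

0.223

Incomes under z: ¥70,000, ¥80,000, ¥370,000 (q = 3 of N = 6).
Relative gaps: (405000−70000)/405000 = 0.8272; (405000−80000)/405000 = 0.8025; (405000−370000)/405000 = 0.0864.
Squared: 0.6842; 0.6440; 0.0075.
Sum = 1.335620; P₂ = 1.335620 / 6 = 0.223.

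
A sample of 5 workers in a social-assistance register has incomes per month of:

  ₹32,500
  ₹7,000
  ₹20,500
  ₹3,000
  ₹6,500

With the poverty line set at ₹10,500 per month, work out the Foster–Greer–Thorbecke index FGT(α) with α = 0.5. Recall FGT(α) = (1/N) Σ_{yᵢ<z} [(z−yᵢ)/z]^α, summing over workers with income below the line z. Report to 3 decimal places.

0.408

Below the line: ₹3,000, ₹6,500, ₹7,000 (q = 3 of N = 5).
Shortfall ratios: (10500−3000)/10500 = 0.7143; (10500−6500)/10500 = 0.3810; (10500−7000)/10500 = 0.3333.
Raised to α = 0.5: 0.84515; 0.61721; 0.57735.
Sum = 2.039718; FGT(0.5) = 2.039718 / 5 = 0.408.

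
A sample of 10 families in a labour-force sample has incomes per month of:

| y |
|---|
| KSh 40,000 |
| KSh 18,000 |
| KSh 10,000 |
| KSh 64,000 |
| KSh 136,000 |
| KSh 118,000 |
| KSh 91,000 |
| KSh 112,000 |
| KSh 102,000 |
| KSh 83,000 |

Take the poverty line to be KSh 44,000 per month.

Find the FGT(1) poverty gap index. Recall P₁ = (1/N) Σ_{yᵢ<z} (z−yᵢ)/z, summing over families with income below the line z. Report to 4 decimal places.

0.1455

Below z: KSh 10,000, KSh 18,000, KSh 40,000 (q = 3 of N = 10).
Normalized shortfalls: (44000−10000)/44000 = 0.7727; (44000−18000)/44000 = 0.5909; (44000−40000)/44000 = 0.0909.
Sum of shortfalls = 1.454545; P₁ averages over all N: 1.454545 / 10 = 0.1455.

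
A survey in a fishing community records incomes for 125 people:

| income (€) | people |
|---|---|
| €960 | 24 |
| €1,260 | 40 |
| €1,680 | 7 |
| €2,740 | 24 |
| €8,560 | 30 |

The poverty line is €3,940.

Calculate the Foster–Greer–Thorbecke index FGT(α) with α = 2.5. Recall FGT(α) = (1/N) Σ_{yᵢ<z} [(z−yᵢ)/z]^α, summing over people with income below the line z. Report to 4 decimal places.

Below the line: 24×€960, 40×€1,260, 7×€1,680, 24×€2,740 (q = 95 of N = 125).
Normalized shortfalls: (3940−960)/3940 = 0.7563 (×24); (3940−1260)/3940 = 0.6802 (×40); (3940−1680)/3940 = 0.5736 (×7); (3940−2740)/3940 = 0.3046 (×24).
Raised to α = 2.5: 0.49751 (×24); 0.38159 (×40); 0.24919 (×7); 0.05119 (×24).
Sum = 30.176741; FGT(2.5) = 30.176741 / 125 = 0.2414.

0.2414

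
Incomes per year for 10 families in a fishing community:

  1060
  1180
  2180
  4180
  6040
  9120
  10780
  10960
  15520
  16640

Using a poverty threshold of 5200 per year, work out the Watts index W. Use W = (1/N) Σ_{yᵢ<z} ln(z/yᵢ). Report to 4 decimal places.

0.4161

Below the line: 1060, 1180, 2180, 4180 (q = 4 of N = 10).
Log gaps: ln(5200/1060) = 1.5904; ln(5200/1180) = 1.4831; ln(5200/2180) = 0.8693; ln(5200/4180) = 0.2183.
W = 4.161215 / 10 = 0.4161.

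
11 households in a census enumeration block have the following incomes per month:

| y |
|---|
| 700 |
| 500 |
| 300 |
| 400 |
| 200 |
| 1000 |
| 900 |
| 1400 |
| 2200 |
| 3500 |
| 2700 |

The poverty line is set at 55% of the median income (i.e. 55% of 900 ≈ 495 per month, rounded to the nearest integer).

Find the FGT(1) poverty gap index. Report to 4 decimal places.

Below the line: 200, 300, 400 (q = 3 of N = 11).
Shortfall ratios: (495−200)/495 = 0.5960; (495−300)/495 = 0.3939; (495−400)/495 = 0.1919.
Σ = 1.181818. Dividing by the full population N = 11 gives P₁ = 0.1074.

0.1074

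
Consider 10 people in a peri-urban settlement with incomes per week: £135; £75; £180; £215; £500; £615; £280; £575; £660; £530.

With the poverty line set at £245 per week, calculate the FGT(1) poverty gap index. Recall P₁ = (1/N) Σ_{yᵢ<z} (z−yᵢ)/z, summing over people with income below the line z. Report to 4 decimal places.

Below z: £75, £135, £180, £215 (q = 4 of N = 10).
Shortfall ratios: (245−75)/245 = 0.6939; (245−135)/245 = 0.4490; (245−180)/245 = 0.2653; (245−215)/245 = 0.1224.
Σ = 1.530612. Dividing by the full population N = 10 gives P₁ = 0.1531.

0.1531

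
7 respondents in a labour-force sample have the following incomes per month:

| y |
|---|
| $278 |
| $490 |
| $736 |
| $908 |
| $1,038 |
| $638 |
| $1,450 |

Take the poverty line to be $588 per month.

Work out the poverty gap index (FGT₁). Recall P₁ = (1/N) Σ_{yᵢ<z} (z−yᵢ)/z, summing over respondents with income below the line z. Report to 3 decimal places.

Incomes under z: $278, $490 (q = 2 of N = 7).
Shortfall ratios: (588−278)/588 = 0.5272; (588−490)/588 = 0.1667.
Sum of shortfalls = 0.693878; P₁ averages over all N: 0.693878 / 7 = 0.099.

0.099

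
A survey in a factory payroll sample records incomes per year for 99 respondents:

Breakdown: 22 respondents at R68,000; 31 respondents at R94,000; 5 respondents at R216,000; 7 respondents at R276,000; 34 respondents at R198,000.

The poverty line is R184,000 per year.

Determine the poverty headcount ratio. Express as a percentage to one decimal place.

53 of the 99 respondents have income below R184,000.
H = 53/99 = 53.5%.

53.5%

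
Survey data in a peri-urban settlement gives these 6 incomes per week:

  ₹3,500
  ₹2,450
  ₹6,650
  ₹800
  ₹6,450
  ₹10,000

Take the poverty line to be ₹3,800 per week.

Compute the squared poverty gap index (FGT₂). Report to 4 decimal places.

Poor units: ₹800, ₹2,450, ₹3,500 (q = 3 of N = 6).
Normalized shortfalls: (3800−800)/3800 = 0.7895; (3800−2450)/3800 = 0.3553; (3800−3500)/3800 = 0.0789.
Squared: 0.6233; 0.1262; 0.0062.
Sum = 0.755713; P₂ = 0.755713 / 6 = 0.1260.

0.1260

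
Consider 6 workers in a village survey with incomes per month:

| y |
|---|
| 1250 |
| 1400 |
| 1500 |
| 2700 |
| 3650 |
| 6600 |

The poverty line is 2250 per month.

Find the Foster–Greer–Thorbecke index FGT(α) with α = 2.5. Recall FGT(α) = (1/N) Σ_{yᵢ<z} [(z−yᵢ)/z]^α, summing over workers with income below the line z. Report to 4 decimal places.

Below the line: 1250, 1400, 1500 (q = 3 of N = 6).
Shortfall ratios: (2250−1250)/2250 = 0.4444; (2250−1400)/2250 = 0.3778; (2250−1500)/2250 = 0.3333.
Raised to α = 2.5: 0.13169; 0.08772; 0.06415.
Sum = 0.283556; FGT(2.5) = 0.283556 / 6 = 0.0473.

0.0473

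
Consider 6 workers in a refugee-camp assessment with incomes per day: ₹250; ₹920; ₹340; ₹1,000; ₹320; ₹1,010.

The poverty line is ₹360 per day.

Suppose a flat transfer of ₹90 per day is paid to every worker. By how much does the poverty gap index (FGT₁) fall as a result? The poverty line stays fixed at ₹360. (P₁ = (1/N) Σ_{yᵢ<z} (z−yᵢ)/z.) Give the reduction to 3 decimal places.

0.069

Before: below the line — ₹250, ₹320, ₹340; poverty gap index (FGT₁) = 0.07870.
After the ₹90 transfer: below the line — ₹340; poverty gap index (FGT₁) = 0.00926.
Reduction = 0.07870 − 0.00926 = 0.069.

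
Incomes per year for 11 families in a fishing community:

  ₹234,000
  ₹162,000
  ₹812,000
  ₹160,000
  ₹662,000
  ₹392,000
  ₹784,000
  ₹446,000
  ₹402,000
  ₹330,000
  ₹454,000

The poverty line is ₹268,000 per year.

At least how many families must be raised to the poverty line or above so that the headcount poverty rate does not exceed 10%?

3 of the 11 families are poor, so H = 3/11 = 0.273.
A headcount ratio of at most 10% allows at most ⌊0.10 × 11⌋ = 1 poor families.
So at least 3 − 1 = 2 must be lifted.

2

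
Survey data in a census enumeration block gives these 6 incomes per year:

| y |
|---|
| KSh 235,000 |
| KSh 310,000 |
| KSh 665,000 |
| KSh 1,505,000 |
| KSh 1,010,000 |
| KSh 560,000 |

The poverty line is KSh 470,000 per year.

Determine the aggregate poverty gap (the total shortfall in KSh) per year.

KSh 395,000

Incomes under z: KSh 235,000, KSh 310,000 (q = 2 of N = 6).
Individual gaps: 470000−235000 = 235000; 470000−310000 = 160000.
Aggregate gap = KSh 395,000.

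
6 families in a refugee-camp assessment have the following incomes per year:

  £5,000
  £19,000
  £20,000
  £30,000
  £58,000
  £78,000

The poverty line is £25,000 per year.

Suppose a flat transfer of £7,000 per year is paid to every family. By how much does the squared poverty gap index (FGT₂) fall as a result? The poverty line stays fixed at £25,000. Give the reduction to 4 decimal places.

Before: below the line — £5,000, £19,000, £20,000; squared poverty gap index (FGT₂) = 0.122933.
After the £7,000 transfer: below the line — £12,000; squared poverty gap index (FGT₂) = 0.045067.
Reduction = 0.122933 − 0.045067 = 0.0779.

0.0779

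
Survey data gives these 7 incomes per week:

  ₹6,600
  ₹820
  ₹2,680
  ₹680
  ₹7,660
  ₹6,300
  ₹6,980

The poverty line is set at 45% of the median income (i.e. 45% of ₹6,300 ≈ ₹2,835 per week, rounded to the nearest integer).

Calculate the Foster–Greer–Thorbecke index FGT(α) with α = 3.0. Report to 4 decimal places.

0.1141

Poor units: ₹680, ₹820, ₹2,680 (q = 3 of N = 7).
Shortfall ratios: (2835−680)/2835 = 0.7601; (2835−820)/2835 = 0.7108; (2835−2680)/2835 = 0.0547.
Raised to α = 3.0: 0.43922; 0.35906; 0.00016.
Sum = 0.798443; FGT(3.0) = 0.798443 / 7 = 0.1141.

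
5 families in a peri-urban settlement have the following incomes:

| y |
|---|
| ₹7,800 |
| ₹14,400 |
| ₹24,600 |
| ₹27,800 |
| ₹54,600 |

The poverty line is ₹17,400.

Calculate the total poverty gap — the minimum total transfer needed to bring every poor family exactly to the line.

Incomes under z: ₹7,800, ₹14,400 (q = 2 of N = 5).
Individual gaps: 17400−7800 = 9600; 17400−14400 = 3000.
Aggregate gap = ₹12,600.

₹12,600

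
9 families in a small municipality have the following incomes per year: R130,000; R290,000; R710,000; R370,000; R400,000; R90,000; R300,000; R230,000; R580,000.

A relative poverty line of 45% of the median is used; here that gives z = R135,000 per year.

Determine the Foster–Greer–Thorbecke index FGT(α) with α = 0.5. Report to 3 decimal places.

Below z: R90,000, R130,000 (q = 2 of N = 9).
Gap ratios (z−y)/z: (135000−90000)/135000 = 0.3333; (135000−130000)/135000 = 0.0370.
Raised to α = 0.5: 0.57735; 0.19245.
Sum = 0.769800; FGT(0.5) = 0.769800 / 9 = 0.086.

0.086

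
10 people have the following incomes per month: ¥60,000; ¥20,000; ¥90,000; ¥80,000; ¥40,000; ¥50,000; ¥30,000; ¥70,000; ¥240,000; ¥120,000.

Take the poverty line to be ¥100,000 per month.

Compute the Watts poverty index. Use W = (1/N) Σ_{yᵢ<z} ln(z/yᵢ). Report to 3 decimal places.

0.562

Poor units: ¥20,000, ¥30,000, ¥40,000, ¥50,000, ¥60,000, ¥70,000, ¥80,000, ¥90,000 (q = 8 of N = 10).
Log shortfalls: ln(100000/20000) = 1.6094; ln(100000/30000) = 1.2040; ln(100000/40000) = 0.9163; ln(100000/50000) = 0.6931; ln(100000/60000) = 0.5108; ln(100000/70000) = 0.3567; ln(100000/80000) = 0.2231; ln(100000/90000) = 0.1054.
W = 5.618853 / 10 = 0.562.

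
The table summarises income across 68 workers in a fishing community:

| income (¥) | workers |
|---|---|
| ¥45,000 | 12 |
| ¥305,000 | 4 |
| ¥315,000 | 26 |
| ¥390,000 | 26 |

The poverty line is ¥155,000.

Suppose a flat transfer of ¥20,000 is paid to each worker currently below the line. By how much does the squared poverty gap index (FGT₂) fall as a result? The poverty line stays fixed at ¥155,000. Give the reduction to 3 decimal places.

0.029

Before: below the line — 12×¥45,000; squared poverty gap index (FGT₂) = 0.08888.
After the ¥20,000 transfer: below the line — 12×¥65,000; squared poverty gap index (FGT₂) = 0.05950.
Reduction = 0.08888 − 0.05950 = 0.029.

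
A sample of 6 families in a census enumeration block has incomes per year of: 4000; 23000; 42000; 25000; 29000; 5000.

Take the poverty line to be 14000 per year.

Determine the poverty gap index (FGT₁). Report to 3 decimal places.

Poor units: 4000, 5000 (q = 2 of N = 6).
Normalized shortfalls: (14000−4000)/14000 = 0.7143; (14000−5000)/14000 = 0.6429.
Σ = 1.357143. Dividing by the full population N = 6 gives P₁ = 0.226.

0.226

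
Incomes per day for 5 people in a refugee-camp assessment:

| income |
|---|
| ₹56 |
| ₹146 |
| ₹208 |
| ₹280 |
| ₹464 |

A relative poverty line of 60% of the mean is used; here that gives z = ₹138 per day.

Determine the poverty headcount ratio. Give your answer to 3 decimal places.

1 of the 5 people have income below ₹138.
H = 1/5 = 0.200.

0.200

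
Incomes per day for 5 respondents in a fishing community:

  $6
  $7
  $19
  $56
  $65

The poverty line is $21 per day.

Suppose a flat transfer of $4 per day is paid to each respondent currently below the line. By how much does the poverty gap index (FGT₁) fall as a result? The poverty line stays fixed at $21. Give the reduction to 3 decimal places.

Before: below the line — $6, $7, $19; poverty gap index (FGT₁) = 0.29524.
After the $4 transfer: below the line — $10, $11; poverty gap index (FGT₁) = 0.20000.
Reduction = 0.29524 − 0.20000 = 0.095.

0.095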